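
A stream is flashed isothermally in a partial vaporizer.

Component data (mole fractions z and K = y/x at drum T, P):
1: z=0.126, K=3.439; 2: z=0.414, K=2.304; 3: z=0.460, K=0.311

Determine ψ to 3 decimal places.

Material balance + equilibrium reduce to Σ zᵢ(Kᵢ−1)/(1+ψ(Kᵢ−1)) = 0.
g(0) = ΣzᵢKᵢ − 1 = 0.530 and g(1) = 1 − Σzᵢ/Kᵢ = -0.695, so a root lies in (0, 1).
Newton–Raphson from ψ = 0.56:
  ψ = 0.560: g = -0.0741, g' = -0.948 → ψ = 0.482
  ψ = 0.482: g = -0.0016, g' = -0.913 → ψ = 0.480
Converged at ψ = 0.480.

ψ = 0.480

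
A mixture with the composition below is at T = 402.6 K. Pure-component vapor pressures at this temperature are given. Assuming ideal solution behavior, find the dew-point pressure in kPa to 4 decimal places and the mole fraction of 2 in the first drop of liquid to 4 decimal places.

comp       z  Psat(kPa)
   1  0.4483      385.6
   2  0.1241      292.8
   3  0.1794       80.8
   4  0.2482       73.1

At the dew point ψ → 1, so Σzᵢ/Kᵢ = 1 with Kᵢ = Pᵢˢᵃᵗ/P ⇒ 1/P = Σzᵢ/Pᵢˢᵃᵗ.
1/P = 0.4483/385.6 + 0.1241/292.8 + 0.1794/80.8 + 0.2482/73.1 = 0.0072021 ⇒ P = 138.8486 kPa
xᵢ = zᵢP/Pᵢˢᵃᵗ ⇒ x_2 = 0.1241·138.8486/292.8 = 0.0588

Pdew = 138.8486 kPa, x_2 = 0.0588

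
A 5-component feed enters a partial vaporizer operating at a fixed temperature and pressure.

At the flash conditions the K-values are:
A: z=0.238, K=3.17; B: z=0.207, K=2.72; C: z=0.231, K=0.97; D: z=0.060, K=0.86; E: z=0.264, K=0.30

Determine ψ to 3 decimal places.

Let ψ = V/F and solve Σ zᵢ(Kᵢ−1)/(1+ψ(Kᵢ−1)) = 0.
Check two-phase: ΣzᵢKᵢ = 1.672 > 1 and Σzᵢ/Kᵢ = 1.339 > 1, so g(0) = 0.672 > 0 and g(1) = -0.339 < 0.
Iterate (Newton) starting at ψ = 0.5:
  ψ = 0.500: g = 0.1387, g' = -0.743 → ψ = 0.687
  ψ = 0.687: g = -0.0017, g' = -0.791 → ψ = 0.685
Converged at ψ = 0.685.

ψ = 0.685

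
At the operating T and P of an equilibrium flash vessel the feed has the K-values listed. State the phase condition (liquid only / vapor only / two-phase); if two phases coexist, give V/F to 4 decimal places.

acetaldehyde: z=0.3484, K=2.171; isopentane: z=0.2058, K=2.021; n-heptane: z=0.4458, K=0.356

two-phase, V/F = 0.4603

ΣzᵢKᵢ = 1.3310; Σzᵢ/Kᵢ = 1.5146.
Both exceed 1, so a two-phase solution exists.
Rachford–Rice: g(ψ) = Σ zᵢ(Kᵢ−1)/(1+ψ(Kᵢ−1)) = 0.
Newton iteration, ψ⁰ = 0.5:
  ψ = 0.5000: g = -0.02702, g' = -0.6863 → ψ = 0.4606
  ψ = 0.4606: g = -0.00025, g' = -0.6746 → ψ = 0.4603
Converged at ψ = 0.4603.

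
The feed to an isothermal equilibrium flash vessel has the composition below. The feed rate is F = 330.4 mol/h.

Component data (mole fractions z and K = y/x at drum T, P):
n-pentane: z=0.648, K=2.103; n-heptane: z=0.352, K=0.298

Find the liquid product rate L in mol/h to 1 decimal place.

L = 130.9 mol/h

Binary case is linear: z₁(K₁−1)(1+β(K₂−1)) + z₂(K₂−1)(1+β(K₁−1)) = 0
⇒ β = [z₁(K₁−1)+z₂(K₂−1)] / [−(K₁−1)(K₂−1)] = 0.4676/0.7743 = 0.604
Then V = β·F = 0.6039·330.4 = 199.5 mol/h and L = F − V = 130.9 mol/h.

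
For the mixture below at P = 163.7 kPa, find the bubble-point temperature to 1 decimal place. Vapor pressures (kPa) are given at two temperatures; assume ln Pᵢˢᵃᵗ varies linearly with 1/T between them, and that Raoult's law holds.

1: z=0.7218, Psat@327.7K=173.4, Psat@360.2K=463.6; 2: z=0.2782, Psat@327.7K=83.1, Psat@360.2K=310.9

T = 330.5 K

Bubble-point temperature: ΣzᵢPᵢˢᵃᵗ(T) = P. Interpolate ln Pᵢˢᵃᵗ = aᵢ + bᵢ/T.
  T = 327.7 K: ΣzᵢPᵢˢᵃᵗ = 148.28 kPa
  T = 360.2 K: ΣzᵢPᵢˢᵃᵗ = 421.12 kPa
  T = 343.9 K: ΣzᵢPᵢˢᵃᵗ = 255.18 kPa
  T = 335.8 K: ΣzᵢPᵢˢᵃᵗ = 195.69 kPa
  T = 331.8 K: ΣzᵢPᵢˢᵃᵗ = 170.90 kPa
  T = 329.8 K: ΣzᵢPᵢˢᵃᵗ = 159.53 kPa
Interpolating between 329.8 K and 331.8 K gives T ≈ 330.5 K.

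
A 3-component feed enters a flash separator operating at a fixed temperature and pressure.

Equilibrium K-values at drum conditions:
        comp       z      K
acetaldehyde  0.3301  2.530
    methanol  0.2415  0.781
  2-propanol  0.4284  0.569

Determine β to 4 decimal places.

β = 0.4782

Material balance + equilibrium reduce to Σ zᵢ(Kᵢ−1)/(1+β(Kᵢ−1)) = 0.
g(0) = ΣzᵢKᵢ − 1 = 0.2675 and g(1) = 1 − Σzᵢ/Kᵢ = -0.1926, so a root lies in (0, 1).
Newton iteration, β⁰ = 0.5:
  β = 0.5000: g = -0.00860, g' = -0.3920 → β = 0.4781
  β = 0.4781: g = 0.00007, g' = -0.3985 → β = 0.4782
Converged at β = 0.4782.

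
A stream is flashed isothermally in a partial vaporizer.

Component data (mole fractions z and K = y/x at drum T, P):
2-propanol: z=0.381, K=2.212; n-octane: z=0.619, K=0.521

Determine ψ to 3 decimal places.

ψ = 0.285

Binary case is linear: z₁(K₁−1)(1+ψ(K₂−1)) + z₂(K₂−1)(1+ψ(K₁−1)) = 0
⇒ ψ = [z₁(K₁−1)+z₂(K₂−1)] / [−(K₁−1)(K₂−1)] = 0.1653/0.5805 = 0.285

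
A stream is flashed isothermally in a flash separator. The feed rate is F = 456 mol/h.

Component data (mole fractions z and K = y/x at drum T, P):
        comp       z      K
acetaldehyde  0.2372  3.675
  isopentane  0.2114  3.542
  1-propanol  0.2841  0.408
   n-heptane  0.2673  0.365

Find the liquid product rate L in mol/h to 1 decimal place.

L = 218.7 mol/h

Rachford–Rice: g(β) = Σ zᵢ(Kᵢ−1)/(1+β(Kᵢ−1)) = 0.
Feasibility: ΣzᵢKᵢ = 1.8340, Σzᵢ/Kᵢ = 1.5529 — both > 1, two phases present.
Newton–Raphson from β = 0.5:
  β = 0.5000: g = 0.02048, g' = -1.0078 → β = 0.5203
  β = 0.5203: g = 0.00010, g' = -0.9982 → β = 0.5204
Converged at β = 0.5204.
Then V = β·F = 0.5204·456 = 237.3 mol/h and L = F − V = 218.7 mol/h.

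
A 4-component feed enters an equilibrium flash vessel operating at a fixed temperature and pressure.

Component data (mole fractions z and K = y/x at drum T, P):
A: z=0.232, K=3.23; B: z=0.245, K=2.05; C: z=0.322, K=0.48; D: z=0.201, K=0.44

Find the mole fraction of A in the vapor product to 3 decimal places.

Rachford–Rice: g(ψ) = Σ zᵢ(Kᵢ−1)/(1+ψ(Kᵢ−1)) = 0.
Check two-phase: ΣzᵢKᵢ = 1.495 > 1 and Σzᵢ/Kᵢ = 1.319 > 1, so g(0) = 0.495 > 0 and g(1) = -0.319 < 0.
Iterate (Newton) starting at ψ = 0.5:
  ψ = 0.500: g = 0.0307, g' = -0.655 → ψ = 0.547
Converged at ψ = 0.547.
Compositions from xᵢ = zᵢ/(1+ψ(Kᵢ−1)), yᵢ = Kᵢxᵢ:
  A: x = 0.104, y = 0.337
  B: x = 0.156, y = 0.319
  C: x = 0.450, y = 0.216
  D: x = 0.290, y = 0.128

y_A = 0.337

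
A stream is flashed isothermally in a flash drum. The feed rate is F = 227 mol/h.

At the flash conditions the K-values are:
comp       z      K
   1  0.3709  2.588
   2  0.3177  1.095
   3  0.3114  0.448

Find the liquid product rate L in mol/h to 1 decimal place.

L = 55.0 mol/h

Rachford–Rice: g(ψ) = Σ zᵢ(Kᵢ−1)/(1+ψ(Kᵢ−1)) = 0.
Feasibility: ΣzᵢKᵢ = 1.4473, Σzᵢ/Kᵢ = 1.1285 — both > 1, two phases present.
Newton–Raphson from ψ = 0.64:
  ψ = 0.6400: g = 0.05477, g' = -0.4595 → ψ = 0.7592
  ψ = 0.7592: g = -0.00071, g' = -0.4759 → ψ = 0.7577
Converged at ψ = 0.7577.
Then V = ψ·F = 0.7577·227 = 172.0 mol/h and L = F − V = 55.0 mol/h.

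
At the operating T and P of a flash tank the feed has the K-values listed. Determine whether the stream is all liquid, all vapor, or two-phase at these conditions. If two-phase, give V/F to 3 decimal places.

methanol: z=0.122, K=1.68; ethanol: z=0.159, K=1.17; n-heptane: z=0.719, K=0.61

all liquid

ΣzᵢKᵢ = 0.830; Σzᵢ/Kᵢ = 1.387.
Since ΣzᵢKᵢ < 1 the mixture is below its bubble point — single liquid phase.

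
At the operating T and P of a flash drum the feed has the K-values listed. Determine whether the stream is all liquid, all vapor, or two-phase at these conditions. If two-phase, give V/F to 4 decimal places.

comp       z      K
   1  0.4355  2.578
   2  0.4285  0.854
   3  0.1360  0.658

ΣzᵢKᵢ = 1.5781; Σzᵢ/Kᵢ = 0.8774.
Since Σzᵢ/Kᵢ < 1 the mixture is above its dew point — single vapor phase.

all vapor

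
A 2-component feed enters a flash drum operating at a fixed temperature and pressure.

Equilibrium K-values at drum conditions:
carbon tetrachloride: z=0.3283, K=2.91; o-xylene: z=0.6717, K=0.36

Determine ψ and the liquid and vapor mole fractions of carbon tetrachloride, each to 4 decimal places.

ψ = 0.1613, x_carbon tetrachloride = 0.2510, y_carbon tetrachloride = 0.7304

Material balance + equilibrium reduce to Σ zᵢ(Kᵢ−1)/(1+ψ(Kᵢ−1)) = 0.
Feasibility: ΣzᵢKᵢ = 1.1972, Σzᵢ/Kᵢ = 1.9787 — both > 1, two phases present.
Newton iteration, ψ⁰ = 0.5:
  ψ = 0.5000: g = -0.31145, g' = -0.9084 → ψ = 0.1571
  ψ = 0.1571: g = 0.00435, g' = -1.0486 → ψ = 0.1613
Converged at ψ = 0.1613.
Compositions from xᵢ = zᵢ/(1+ψ(Kᵢ−1)), yᵢ = Kᵢxᵢ:
  carbon tetrachloride: x = 0.2510, y = 0.7304
  o-xylene: x = 0.7490, y = 0.2696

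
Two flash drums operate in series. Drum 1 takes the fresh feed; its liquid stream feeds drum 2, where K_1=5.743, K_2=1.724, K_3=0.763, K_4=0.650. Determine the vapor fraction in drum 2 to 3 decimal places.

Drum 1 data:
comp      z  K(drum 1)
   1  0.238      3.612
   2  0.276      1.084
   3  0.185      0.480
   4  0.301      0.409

V/F (drum 2) = 0.774

Drum 1:
Rachford–Rice: g(ψ₁) = Σ zᵢ(Kᵢ−1)/(1+ψ₁(Kᵢ−1)) = 0.
g(0) = ΣzᵢKᵢ − 1 = 0.371 and g(1) = 1 − Σzᵢ/Kᵢ = -0.442, so a root lies in (0, 1).
Newton iteration, ψ₁⁰ = 0.5:
  ψ₁ = 0.500: g = -0.0907, g' = -0.610 → ψ₁ = 0.351
  ψ₁ = 0.351: g = 0.0044, g' = -0.686 → ψ₁ = 0.358
Converged at ψ₁ = 0.358.
Drum-1 compositions:
  1: x = 0.123, y = 0.444
  2: x = 0.268, y = 0.290
  3: x = 0.227, y = 0.109
  4: x = 0.382, y = 0.156
Drum-2 feed = drum-1 liquid: z₂ = (0.1230, 0.2679, 0.2273, 0.3817).
Drum 2:
Iterate (Newton) starting at ψ₂ = 0.5:
  ψ₂ = 0.500: g = 0.0924, g' = -0.404 → ψ₂ = 0.729
  ψ₂ = 0.729: g = 0.0135, g' = -0.302 → ψ₂ = 0.773
  ψ₂ = 0.773: g = 0.0002, g' = -0.292 → ψ₂ = 0.774
Converged at ψ₂ = 0.774.
  1: x = 0.026, y = 0.151
  2: x = 0.172, y = 0.296
  3: x = 0.278, y = 0.212
  4: x = 0.524, y = 0.340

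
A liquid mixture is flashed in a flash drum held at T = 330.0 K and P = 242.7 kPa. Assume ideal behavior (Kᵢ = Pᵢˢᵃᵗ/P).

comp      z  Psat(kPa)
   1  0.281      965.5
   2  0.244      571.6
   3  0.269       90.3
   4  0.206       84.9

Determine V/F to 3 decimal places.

Raoult's law: Kᵢ = Pᵢˢᵃᵗ/P = Pᵢˢᵃᵗ/242.7.
  K_1 = 965.5/242.7 = 3.97816, K_2 = 571.6/242.7 = 2.35517, K_3 = 90.3/242.7 = 0.37206, K_4 = 84.9/242.7 = 0.34981
Material balance + equilibrium reduce to Σ zᵢ(Kᵢ−1)/(1+V/F(Kᵢ−1)) = 0.
Feasibility: ΣzᵢKᵢ = 1.865, Σzᵢ/Kᵢ = 1.486 — both > 1, two phases present.
Newton iteration, V/F⁰ = 0.41:
  V/F = 0.410: g = 0.1792, g' = -1.045 → V/F = 0.582
  V/F = 0.582: g = 0.0098, g' = -0.962 → V/F = 0.592
Converged at V/F = 0.592.

V/F = 0.592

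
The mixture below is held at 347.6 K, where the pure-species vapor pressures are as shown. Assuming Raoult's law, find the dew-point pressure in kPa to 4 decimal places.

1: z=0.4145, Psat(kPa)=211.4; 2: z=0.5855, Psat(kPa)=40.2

Pdew = 60.5129 kPa

At the dew point ψ → 1, so Σzᵢ/Kᵢ = 1 with Kᵢ = Pᵢˢᵃᵗ/P ⇒ 1/P = Σzᵢ/Pᵢˢᵃᵗ.
1/P = 0.4145/211.4 + 0.5855/40.2 = 0.0165254 ⇒ P = 60.5129 kPa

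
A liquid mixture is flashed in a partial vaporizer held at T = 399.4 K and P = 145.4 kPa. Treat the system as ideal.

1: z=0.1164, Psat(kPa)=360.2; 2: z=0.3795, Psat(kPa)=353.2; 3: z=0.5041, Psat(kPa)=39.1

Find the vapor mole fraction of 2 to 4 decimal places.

y_2 = 0.6274

Raoult's law: Kᵢ = Pᵢˢᵃᵗ/P = Pᵢˢᵃᵗ/145.4.
  K_1 = 360.2/145.4 = 2.477304, K_2 = 353.2/145.4 = 2.429161, K_3 = 39.1/145.4 = 0.268913
Material balance + equilibrium reduce to Σ zᵢ(Kᵢ−1)/(1+ψ(Kᵢ−1)) = 0.
Feasibility: ΣzᵢKᵢ = 1.3458, Σzᵢ/Kᵢ = 2.0778 — both > 1, two phases present.
Newton iteration, ψ⁰ = 0.54:
  ψ = 0.5400: g = -0.20717, g' = -1.0611 → ψ = 0.3448
  ψ = 0.3448: g = -0.01546, g' = -0.9410 → ψ = 0.3283
Converged at ψ = 0.3283.
Compositions from xᵢ = zᵢ/(1+ψ(Kᵢ−1)), yᵢ = Kᵢxᵢ:
  1: x = 0.0784, y = 0.1942
  2: x = 0.2583, y = 0.6274
  3: x = 0.6633, y = 0.1784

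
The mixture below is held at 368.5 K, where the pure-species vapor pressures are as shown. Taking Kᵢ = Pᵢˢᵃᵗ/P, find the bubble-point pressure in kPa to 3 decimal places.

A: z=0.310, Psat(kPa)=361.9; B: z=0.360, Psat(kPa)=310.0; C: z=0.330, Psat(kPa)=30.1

Pbub = 233.722 kPa

At the bubble point ψ → 0, so ΣzᵢKᵢ = 1 with Kᵢ = Pᵢˢᵃᵗ/P ⇒ P = ΣzᵢPᵢˢᵃᵗ.
P = 0.310·361.9 + 0.360·310.0 + 0.330·30.1 = 233.722 kPa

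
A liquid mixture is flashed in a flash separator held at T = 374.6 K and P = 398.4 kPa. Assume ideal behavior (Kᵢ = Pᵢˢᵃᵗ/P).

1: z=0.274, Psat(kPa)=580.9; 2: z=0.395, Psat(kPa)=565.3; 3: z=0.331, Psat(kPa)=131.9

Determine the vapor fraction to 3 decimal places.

ψ = 0.239

Raoult's law: Kᵢ = Pᵢˢᵃᵗ/P = Pᵢˢᵃᵗ/398.4.
  K_1 = 580.9/398.4 = 1.45808, K_2 = 565.3/398.4 = 1.41893, K_3 = 131.9/398.4 = 0.33107
Iterate (Newton) starting at ψ = 0.5:
  ψ = 0.500: g = -0.0937, g' = -0.420 → ψ = 0.277
  ψ = 0.277: g = -0.0120, g' = -0.324 → ψ = 0.240
  ψ = 0.240: g = -0.0002, g' = -0.314 → ψ = 0.239
Converged at ψ = 0.239.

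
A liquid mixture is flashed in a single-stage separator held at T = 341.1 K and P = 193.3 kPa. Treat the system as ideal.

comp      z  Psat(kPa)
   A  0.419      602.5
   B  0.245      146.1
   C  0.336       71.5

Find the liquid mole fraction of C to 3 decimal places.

x_C = 0.526

Raoult's law: Kᵢ = Pᵢˢᵃᵗ/P = Pᵢˢᵃᵗ/193.3.
  K_A = 602.5/193.3 = 3.11692, K_B = 146.1/193.3 = 0.75582, K_C = 71.5/193.3 = 0.36989
Iterate (Newton) starting at V/F = 0.5:
  V/F = 0.500: g = 0.0537, g' = -0.746 → V/F = 0.572
  V/F = 0.572: g = 0.0007, g' = -0.730 → V/F = 0.573
Converged at V/F = 0.573.
Compositions from xᵢ = zᵢ/(1+V/F(Kᵢ−1)), yᵢ = Kᵢxᵢ:
  A: x = 0.189, y = 0.590
  B: x = 0.285, y = 0.215
  C: x = 0.526, y = 0.194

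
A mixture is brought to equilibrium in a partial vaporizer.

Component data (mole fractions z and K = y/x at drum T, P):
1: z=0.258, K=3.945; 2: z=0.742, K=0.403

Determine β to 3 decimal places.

Let β = V/F and solve Σ zᵢ(Kᵢ−1)/(1+β(Kᵢ−1)) = 0.
g(0) = ΣzᵢKᵢ − 1 = 0.317 and g(1) = 1 − Σzᵢ/Kᵢ = -0.907, so a root lies in (0, 1).
Iterate (Newton) starting at β = 0.5:
  β = 0.500: g = -0.3242, g' = -0.903 → β = 0.141
  β = 0.141: g = 0.0529, g' = -1.432 → β = 0.178
  β = 0.178: g = 0.0027, g' = -1.294 → β = 0.180
Converged at β = 0.180.

β = 0.180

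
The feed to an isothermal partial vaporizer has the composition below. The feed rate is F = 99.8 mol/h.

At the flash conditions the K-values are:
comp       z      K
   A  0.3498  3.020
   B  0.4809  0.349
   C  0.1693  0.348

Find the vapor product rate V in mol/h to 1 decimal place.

V = 21.5 mol/h

Rachford–Rice: g(V/F) = Σ zᵢ(Kᵢ−1)/(1+V/F(Kᵢ−1)) = 0.
Feasibility: ΣzᵢKᵢ = 1.2831, Σzᵢ/Kᵢ = 1.9803 — both > 1, two phases present.
Iterate (Newton) starting at V/F = 0.5:
  V/F = 0.5000: g = -0.27638, g' = -0.9597 → V/F = 0.2120
  V/F = 0.2120: g = 0.00344, g' = -1.0709 → V/F = 0.2152
Converged at V/F = 0.2152.
Then V = V/F·F = 0.2152·99.8 = 21.5 mol/h and L = F − V = 78.3 mol/h.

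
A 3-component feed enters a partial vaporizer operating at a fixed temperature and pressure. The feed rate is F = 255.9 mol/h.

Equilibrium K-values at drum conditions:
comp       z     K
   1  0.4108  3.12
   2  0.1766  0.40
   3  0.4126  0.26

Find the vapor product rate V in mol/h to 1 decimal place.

V = 79.1 mol/h

Rachford–Rice: g(ψ) = Σ zᵢ(Kᵢ−1)/(1+ψ(Kᵢ−1)) = 0.
Check two-phase: ΣzᵢKᵢ = 1.4596 > 1 and Σzᵢ/Kᵢ = 2.1601 > 1, so g(0) = 0.4596 > 0 and g(1) = -1.1601 < 0.
Newton–Raphson from ψ = 0.5:
  ψ = 0.5000: g = -0.21325, g' = -1.1341 → ψ = 0.3120
  ψ = 0.3120: g = -0.00312, g' = -1.1471 → ψ = 0.3092
Converged at ψ = 0.3092.
Then V = ψ·F = 0.3092·255.9 = 79.1 mol/h and L = F − V = 176.8 mol/h.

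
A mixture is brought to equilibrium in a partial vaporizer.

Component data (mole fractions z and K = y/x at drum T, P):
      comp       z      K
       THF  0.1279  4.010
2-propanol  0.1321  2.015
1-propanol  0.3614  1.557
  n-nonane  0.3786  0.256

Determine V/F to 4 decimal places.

Rachford–Rice: g(V/F) = Σ zᵢ(Kᵢ−1)/(1+V/F(Kᵢ−1)) = 0.
Check two-phase: ΣzᵢKᵢ = 1.4387 > 1 and Σzᵢ/Kᵢ = 1.8085 > 1, so g(0) = 0.4387 > 0 and g(1) = -0.8085 < 0.
Newton–Raphson from V/F = 0.5:
  V/F = 0.5000: g = -0.04846, g' = -0.8445 → V/F = 0.4426
  V/F = 0.4426: g = -0.00092, g' = -0.8159 → V/F = 0.4415
Converged at V/F = 0.4415.

V/F = 0.4415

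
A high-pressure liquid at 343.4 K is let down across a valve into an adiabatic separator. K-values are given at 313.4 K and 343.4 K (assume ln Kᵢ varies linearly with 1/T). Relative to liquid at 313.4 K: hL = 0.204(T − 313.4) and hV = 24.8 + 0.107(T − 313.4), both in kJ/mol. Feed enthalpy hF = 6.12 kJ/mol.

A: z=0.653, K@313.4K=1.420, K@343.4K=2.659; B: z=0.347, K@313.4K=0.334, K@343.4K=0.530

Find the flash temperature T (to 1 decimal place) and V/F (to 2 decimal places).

Adiabatic flash: solve Rachford–Rice at each trial T, then check hF = ψ·hV(T) + (1−ψ)·hL(T).
  T = 313.4 K: K = (1.420, 0.334), RR gives ψ = 0.154, H_out = 3.826 kJ/mol
  T = 343.4 K: K = (2.659, 0.530), RR gives ψ = 1.000, H_out = 28.010 kJ/mol
  T = 328.4 K: K = (1.971, 0.425), RR gives ψ = 0.779, H_out = 21.240 kJ/mol
  T = 320.9 K: K = (1.679, 0.378), RR gives ψ = 0.539, H_out = 14.505 kJ/mol
  T = 317.1 K: K = (1.544, 0.355), RR gives ψ = 0.375, H_out = 9.921 kJ/mol
  T = 315.2 K: K = (1.479, 0.344), RR gives ψ = 0.272, H_out = 7.066 kJ/mol
  T = 314.3 K: K = (1.449, 0.339), RR gives ψ = 0.216, H_out = 5.523 kJ/mol
Linear interpolation between T = 314.3 (H_out = 5.523) and T = 315.2 (H_out = 7.066) on hF = 6.12 gives T ≈ 314.6 K, at which ψ = 0.24.

T = 314.6 K, V/F = 0.24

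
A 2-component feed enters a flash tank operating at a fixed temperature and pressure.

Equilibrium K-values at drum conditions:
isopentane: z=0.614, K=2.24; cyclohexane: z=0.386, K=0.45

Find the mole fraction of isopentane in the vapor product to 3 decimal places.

Binary case is linear: z₁(K₁−1)(1+β(K₂−1)) + z₂(K₂−1)(1+β(K₁−1)) = 0
⇒ β = [z₁(K₁−1)+z₂(K₂−1)] / [−(K₁−1)(K₂−1)] = 0.5491/0.6820 = 0.805
Compositions from xᵢ = zᵢ/(1+β(Kᵢ−1)), yᵢ = Kᵢxᵢ:
  isopentane: x = 0.307, y = 0.688
  cyclohexane: x = 0.693, y = 0.312

y_isopentane = 0.688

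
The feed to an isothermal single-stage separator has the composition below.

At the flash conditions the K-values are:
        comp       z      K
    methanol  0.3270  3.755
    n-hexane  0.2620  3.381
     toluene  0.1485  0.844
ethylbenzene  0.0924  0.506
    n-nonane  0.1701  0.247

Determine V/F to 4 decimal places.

Newton–Raphson from V/F = 0.5:
  V/F = 0.5000: g = 0.37253, g' = -1.0408 → V/F = 0.8579
  V/F = 0.8579: g = 0.00503, g' = -1.2223 → V/F = 0.8621
  V/F = 0.8621: g = -0.00002, g' = -1.2340 → V/F = 0.8620
Converged at V/F = 0.8620.

V/F = 0.8620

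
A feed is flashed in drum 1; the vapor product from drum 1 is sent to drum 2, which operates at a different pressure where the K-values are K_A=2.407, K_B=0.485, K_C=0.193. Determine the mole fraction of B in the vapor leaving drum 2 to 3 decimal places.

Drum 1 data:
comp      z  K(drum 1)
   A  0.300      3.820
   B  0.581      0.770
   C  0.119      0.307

Drum 1:
Material balance + equilibrium reduce to Σ zᵢ(Kᵢ−1)/(1+ψ₁(Kᵢ−1)) = 0.
Check two-phase: ΣzᵢKᵢ = 1.630 > 1 and Σzᵢ/Kᵢ = 1.221 > 1, so g(0) = 0.630 > 0 and g(1) = -0.221 < 0.
Iterate (Newton) starting at ψ₁ = 0.42:
  ψ₁ = 0.420: g = 0.1230, g' = -0.651 → ψ₁ = 0.609
  ψ₁ = 0.609: g = 0.0133, g' = -0.536 → ψ₁ = 0.634
Converged at ψ₁ = 0.634.
Drum-1 compositions:
  A: x = 0.108, y = 0.411
  B: x = 0.680, y = 0.524
  C: x = 0.212, y = 0.065
Drum-2 feed = drum-1 vapor: z₂ = (0.4111, 0.5237, 0.0652).
Drum 2:
Rachford–Rice: g(ψ₂) = Σ zᵢ(Kᵢ−1)/(1+ψ₂(Kᵢ−1)) = 0.
Check two-phase: ΣzᵢKᵢ = 1.256 > 1 and Σzᵢ/Kᵢ = 1.588 > 1, so g(0) = 0.256 > 0 and g(1) = -0.588 < 0.
Newton iteration, ψ₂⁰ = 0.39:
  ψ₂ = 0.390: g = -0.0407, g' = -0.647 → ψ₂ = 0.327
  ψ₂ = 0.327: g = 0.0004, g' = -0.661 → ψ₂ = 0.328
Converged at ψ₂ = 0.328.
  A: x = 0.281, y = 0.677
  B: x = 0.630, y = 0.306
  C: x = 0.089, y = 0.017

y_B (drum 2) = 0.306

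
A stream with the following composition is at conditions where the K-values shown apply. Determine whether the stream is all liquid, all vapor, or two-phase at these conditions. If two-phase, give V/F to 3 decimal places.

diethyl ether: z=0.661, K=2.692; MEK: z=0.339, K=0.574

all vapor

ΣzᵢKᵢ = 1.974; Σzᵢ/Kᵢ = 0.836.
Since Σzᵢ/Kᵢ < 1 the mixture is above its dew point — single vapor phase.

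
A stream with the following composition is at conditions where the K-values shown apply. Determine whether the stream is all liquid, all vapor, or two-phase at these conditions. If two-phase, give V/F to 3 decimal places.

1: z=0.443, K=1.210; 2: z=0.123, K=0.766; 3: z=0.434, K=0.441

all liquid

ΣzᵢKᵢ = 0.822; Σzᵢ/Kᵢ = 1.511.
Since ΣzᵢKᵢ < 1 the mixture is below its bubble point — single liquid phase.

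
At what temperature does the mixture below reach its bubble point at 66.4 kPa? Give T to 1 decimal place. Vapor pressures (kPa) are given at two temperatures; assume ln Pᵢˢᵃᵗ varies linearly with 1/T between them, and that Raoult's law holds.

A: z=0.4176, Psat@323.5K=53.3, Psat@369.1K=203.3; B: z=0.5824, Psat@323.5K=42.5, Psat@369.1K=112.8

Bubble-point temperature: ΣzᵢPᵢˢᵃᵗ(T) = P. Interpolate ln Pᵢˢᵃᵗ = aᵢ + bᵢ/T.
  T = 323.5 K: ΣzᵢPᵢˢᵃᵗ = 47.01 kPa
  T = 369.1 K: ΣzᵢPᵢˢᵃᵗ = 150.59 kPa
  T = 346.3 K: ΣzᵢPᵢˢᵃᵗ = 87.07 kPa
  T = 334.9 K: ΣzᵢPᵢˢᵃᵗ = 64.58 kPa
  T = 340.6 K: ΣzᵢPᵢˢᵃᵗ = 75.15 kPa
  T = 337.8 K: ΣzᵢPᵢˢᵃᵗ = 69.80 kPa
Interpolating between 334.9 K and 337.8 K gives T ≈ 335.9 K.

T = 335.9 K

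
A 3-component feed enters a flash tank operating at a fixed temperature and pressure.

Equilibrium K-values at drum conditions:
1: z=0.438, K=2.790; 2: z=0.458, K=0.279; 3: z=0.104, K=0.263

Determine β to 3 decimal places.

Rachford–Rice: g(β) = Σ zᵢ(Kᵢ−1)/(1+β(Kᵢ−1)) = 0.
Check two-phase: ΣzᵢKᵢ = 1.377 > 1 and Σzᵢ/Kᵢ = 2.194 > 1, so g(0) = 0.377 > 0 and g(1) = -1.194 < 0.
Newton iteration, β⁰ = 0.5:
  β = 0.500: g = -0.2240, g' = -1.115 → β = 0.299
  β = 0.299: g = -0.0086, g' = -1.075 → β = 0.291
Converged at β = 0.291.

β = 0.291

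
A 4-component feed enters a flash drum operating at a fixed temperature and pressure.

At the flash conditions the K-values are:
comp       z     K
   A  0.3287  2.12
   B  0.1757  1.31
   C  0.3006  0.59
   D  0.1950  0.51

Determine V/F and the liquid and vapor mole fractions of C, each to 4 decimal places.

V/F = 0.5045, x_C = 0.3790, y_C = 0.2236

Newton–Raphson from V/F = 0.37:
  V/F = 0.3700: g = 0.04715, g' = -0.3598 → V/F = 0.5011
  V/F = 0.5011: g = 0.00120, g' = -0.3441 → V/F = 0.5045
Converged at V/F = 0.5045.
Compositions from xᵢ = zᵢ/(1+V/F(Kᵢ−1)), yᵢ = Kᵢxᵢ:
  A: x = 0.2100, y = 0.4452
  B: x = 0.1519, y = 0.1990
  C: x = 0.3790, y = 0.2236
  D: x = 0.2590, y = 0.1321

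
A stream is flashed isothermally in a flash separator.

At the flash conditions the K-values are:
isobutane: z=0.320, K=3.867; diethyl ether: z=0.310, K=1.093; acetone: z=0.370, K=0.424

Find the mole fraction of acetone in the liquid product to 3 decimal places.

x_acetone = 0.597

Rachford–Rice: g(ψ) = Σ zᵢ(Kᵢ−1)/(1+ψ(Kᵢ−1)) = 0.
g(0) = ΣzᵢKᵢ − 1 = 0.733 and g(1) = 1 − Σzᵢ/Kᵢ = -0.239, so a root lies in (0, 1).
Iterate (Newton) starting at ψ = 0.5:
  ψ = 0.500: g = 0.1052, g' = -0.689 → ψ = 0.653
  ψ = 0.653: g = 0.0051, g' = -0.637 → ψ = 0.661
Converged at ψ = 0.661.
Compositions from xᵢ = zᵢ/(1+ψ(Kᵢ−1)), yᵢ = Kᵢxᵢ:
  isobutane: x = 0.111, y = 0.427
  diethyl ether: x = 0.292, y = 0.319
  acetone: x = 0.597, y = 0.253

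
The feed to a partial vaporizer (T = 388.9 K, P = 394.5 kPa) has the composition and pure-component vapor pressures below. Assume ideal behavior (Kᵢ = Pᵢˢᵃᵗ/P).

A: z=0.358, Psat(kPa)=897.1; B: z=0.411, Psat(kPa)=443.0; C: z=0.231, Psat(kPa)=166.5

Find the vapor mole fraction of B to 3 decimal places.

Raoult's law: Kᵢ = Pᵢˢᵃᵗ/P = Pᵢˢᵃᵗ/394.5.
  K_A = 897.1/394.5 = 2.27402, K_B = 443.0/394.5 = 1.12294, K_C = 166.5/394.5 = 0.42205
Iterate (Newton) starting at ψ = 0.5:
  ψ = 0.500: g = 0.1385, g' = -0.375 → ψ = 0.869
  ψ = 0.869: g = -0.0062, g' = -0.447 → ψ = 0.855
Converged at ψ = 0.855.
Compositions from xᵢ = zᵢ/(1+ψ(Kᵢ−1)), yᵢ = Kᵢxᵢ:
  A: x = 0.171, y = 0.390
  B: x = 0.372, y = 0.418
  C: x = 0.457, y = 0.193

y_B = 0.418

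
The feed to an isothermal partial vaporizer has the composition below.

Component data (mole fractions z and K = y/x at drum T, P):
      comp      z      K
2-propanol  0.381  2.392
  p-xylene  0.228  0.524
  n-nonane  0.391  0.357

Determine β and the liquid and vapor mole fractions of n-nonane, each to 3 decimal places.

Let β = V/F and solve Σ zᵢ(Kᵢ−1)/(1+β(Kᵢ−1)) = 0.
Feasibility: ΣzᵢKᵢ = 1.170, Σzᵢ/Kᵢ = 1.690 — both > 1, two phases present.
Newton–Raphson from β = 0.51:
  β = 0.510: g = -0.2072, g' = -0.700 → β = 0.214
  β = 0.214: g = -0.0038, g' = -0.720 → β = 0.209
Converged at β = 0.209.
Compositions from xᵢ = zᵢ/(1+β(Kᵢ−1)), yᵢ = Kᵢxᵢ:
  2-propanol: x = 0.295, y = 0.706
  p-xylene: x = 0.253, y = 0.133
  n-nonane: x = 0.452, y = 0.161

β = 0.209, x_n-nonane = 0.452, y_n-nonane = 0.161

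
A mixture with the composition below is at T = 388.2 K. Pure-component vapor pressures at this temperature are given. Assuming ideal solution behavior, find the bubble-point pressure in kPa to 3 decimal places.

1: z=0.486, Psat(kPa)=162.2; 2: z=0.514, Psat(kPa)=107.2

Pbub = 133.930 kPa

At the bubble point ψ → 0, so ΣzᵢKᵢ = 1 with Kᵢ = Pᵢˢᵃᵗ/P ⇒ P = ΣzᵢPᵢˢᵃᵗ.
P = 0.486·162.2 + 0.514·107.2 = 133.930 kPa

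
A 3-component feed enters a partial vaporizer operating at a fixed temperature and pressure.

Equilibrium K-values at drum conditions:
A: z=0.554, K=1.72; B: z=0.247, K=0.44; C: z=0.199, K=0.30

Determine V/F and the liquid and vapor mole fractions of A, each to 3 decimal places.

V/F = 0.268, x_A = 0.464, y_A = 0.799

Iterate (Newton) starting at V/F = 0.63:
  V/F = 0.630: g = -0.1885, g' = -0.633 → V/F = 0.332
  V/F = 0.332: g = -0.0295, g' = -0.469 → V/F = 0.269
  V/F = 0.269: g = -0.0004, g' = -0.457 → V/F = 0.268
Converged at V/F = 0.268.
Compositions from xᵢ = zᵢ/(1+V/F(Kᵢ−1)), yᵢ = Kᵢxᵢ:
  A: x = 0.464, y = 0.799
  B: x = 0.291, y = 0.128
  C: x = 0.245, y = 0.074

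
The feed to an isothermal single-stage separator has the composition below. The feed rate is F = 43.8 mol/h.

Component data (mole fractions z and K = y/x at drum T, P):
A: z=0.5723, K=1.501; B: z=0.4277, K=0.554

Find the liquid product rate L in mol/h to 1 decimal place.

L = 25.0 mol/h

Material balance + equilibrium reduce to Σ zᵢ(Kᵢ−1)/(1+β(Kᵢ−1)) = 0.
Check two-phase: ΣzᵢKᵢ = 1.0960 > 1 and Σzᵢ/Kᵢ = 1.1533 > 1, so g(0) = 0.0960 > 0 and g(1) = -0.1533 < 0.
Binary case is linear: z₁(K₁−1)(1+β(K₂−1)) + z₂(K₂−1)(1+β(K₁−1)) = 0
⇒ β = [z₁(K₁−1)+z₂(K₂−1)] / [−(K₁−1)(K₂−1)] = 0.09597/0.22345 = 0.4295
Then V = β·F = 0.4295·43.8 = 18.8 mol/h and L = F − V = 25.0 mol/h.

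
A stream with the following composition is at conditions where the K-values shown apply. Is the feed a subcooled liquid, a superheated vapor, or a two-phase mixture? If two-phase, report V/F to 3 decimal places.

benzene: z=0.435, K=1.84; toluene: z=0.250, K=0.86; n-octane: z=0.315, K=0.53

two-phase, V/F = 0.595

ΣzᵢKᵢ = 1.182; Σzᵢ/Kᵢ = 1.121.
Both exceed 1, so a two-phase solution exists.
Let ψ = V/F and solve Σ zᵢ(Kᵢ−1)/(1+ψ(Kᵢ−1)) = 0.
Newton iteration, ψ⁰ = 0.36:
  ψ = 0.360: g = 0.0655, g' = -0.287 → ψ = 0.588
  ψ = 0.588: g = 0.0018, g' = -0.276 → ψ = 0.595
Converged at ψ = 0.595.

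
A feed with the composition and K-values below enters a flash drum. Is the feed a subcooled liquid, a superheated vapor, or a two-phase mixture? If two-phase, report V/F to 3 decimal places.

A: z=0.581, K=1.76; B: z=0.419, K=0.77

ΣzᵢKᵢ = 1.345; Σzᵢ/Kᵢ = 0.874.
Since Σzᵢ/Kᵢ < 1 the mixture is above its dew point — single vapor phase.

superheated vapor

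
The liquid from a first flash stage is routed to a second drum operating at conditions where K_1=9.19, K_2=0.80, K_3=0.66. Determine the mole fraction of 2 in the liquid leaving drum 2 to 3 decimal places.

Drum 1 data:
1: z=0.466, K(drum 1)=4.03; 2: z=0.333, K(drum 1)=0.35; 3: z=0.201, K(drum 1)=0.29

x_2 (drum 2) = 0.570

Drum 1:
Material balance + equilibrium reduce to Σ zᵢ(Kᵢ−1)/(1+ψ₁(Kᵢ−1)) = 0.
Feasibility: ΣzᵢKᵢ = 2.053, Σzᵢ/Kᵢ = 1.760 — both > 1, two phases present.
Newton–Raphson from ψ₁ = 0.32:
  ψ₁ = 0.320: g = 0.2589, g' = -1.497 → ψ₁ = 0.493
  ψ₁ = 0.493: g = 0.0281, g' = -1.232 → ψ₁ = 0.516
Converged at ψ₁ = 0.516.
Drum-1 compositions:
  1: x = 0.182, y = 0.733
  2: x = 0.501, y = 0.175
  3: x = 0.317, y = 0.092
Drum-2 feed = drum-1 liquid: z₂ = (0.1818, 0.5010, 0.3172).
Drum 2:
Iterate (Newton) starting at ψ₂ = 0.42:
  ψ₂ = 0.420: g = 0.1002, g' = -0.692 → ψ₂ = 0.565
  ψ₂ = 0.565: g = 0.0183, g' = -0.467 → ψ₂ = 0.604
  ψ₂ = 0.604: g = 0.0008, g' = -0.429 → ψ₂ = 0.606
Converged at ψ₂ = 0.606.
  1: x = 0.031, y = 0.280
  2: x = 0.570, y = 0.456
  3: x = 0.399, y = 0.264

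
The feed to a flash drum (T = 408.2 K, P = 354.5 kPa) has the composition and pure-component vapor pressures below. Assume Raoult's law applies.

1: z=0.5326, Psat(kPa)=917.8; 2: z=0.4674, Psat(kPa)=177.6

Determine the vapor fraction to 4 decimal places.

Raoult's law: Kᵢ = Pᵢˢᵃᵗ/P = Pᵢˢᵃᵗ/354.5.
  K_1 = 917.8/354.5 = 2.588999, K_2 = 177.6/354.5 = 0.500987
Binary case is linear: z₁(K₁−1)(1+ψ(K₂−1)) + z₂(K₂−1)(1+ψ(K₁−1)) = 0
⇒ ψ = [z₁(K₁−1)+z₂(K₂−1)] / [−(K₁−1)(K₂−1)] = 0.61306/0.79293 = 0.7732

ψ = 0.7732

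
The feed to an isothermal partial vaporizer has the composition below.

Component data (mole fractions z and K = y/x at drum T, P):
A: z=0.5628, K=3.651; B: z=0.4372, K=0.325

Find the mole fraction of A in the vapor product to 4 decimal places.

Iterate (Newton) starting at ψ = 0.5:
  ψ = 0.5000: g = 0.19613, g' = -1.1852 → ψ = 0.6655
  ψ = 0.6655: g = 0.00398, g' = -1.1742 → ψ = 0.6689
Converged at ψ = 0.6689.
Compositions from xᵢ = zᵢ/(1+ψ(Kᵢ−1)), yᵢ = Kᵢxᵢ:
  A: x = 0.2029, y = 0.7410
  B: x = 0.7971, y = 0.2590

y_A = 0.7410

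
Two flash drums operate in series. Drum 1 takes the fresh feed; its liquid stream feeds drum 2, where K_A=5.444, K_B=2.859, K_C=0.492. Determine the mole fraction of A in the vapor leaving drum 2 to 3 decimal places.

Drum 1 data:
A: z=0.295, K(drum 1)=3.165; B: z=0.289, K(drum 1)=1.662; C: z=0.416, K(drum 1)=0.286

Drum 1:
Material balance + equilibrium reduce to Σ zᵢ(Kᵢ−1)/(1+ψ₁(Kᵢ−1)) = 0.
Feasibility: ΣzᵢKᵢ = 1.533, Σzᵢ/Kᵢ = 1.722 — both > 1, two phases present.
Iterate (Newton) starting at ψ₁ = 0.55:
  ψ₁ = 0.550: g = -0.0573, g' = -0.931 → ψ₁ = 0.488
  ψ₁ = 0.488: g = -0.0011, g' = -0.899 → ψ₁ = 0.487
Converged at ψ₁ = 0.487.
Drum-1 compositions:
  A: x = 0.144, y = 0.454
  B: x = 0.219, y = 0.363
  C: x = 0.638, y = 0.182
Drum-2 feed = drum-1 liquid: z₂ = (0.1436, 0.2185, 0.6379).
Drum 2:
Iterate (Newton) starting at ψ₂ = 0.37:
  ψ₂ = 0.370: g = 0.0829, g' = -0.920 → ψ₂ = 0.460
  ψ₂ = 0.460: g = 0.0056, g' = -0.806 → ψ₂ = 0.467
Converged at ψ₂ = 0.467.
  A: x = 0.047, y = 0.254
  B: x = 0.117, y = 0.334
  C: x = 0.836, y = 0.411

y_A (drum 2) = 0.254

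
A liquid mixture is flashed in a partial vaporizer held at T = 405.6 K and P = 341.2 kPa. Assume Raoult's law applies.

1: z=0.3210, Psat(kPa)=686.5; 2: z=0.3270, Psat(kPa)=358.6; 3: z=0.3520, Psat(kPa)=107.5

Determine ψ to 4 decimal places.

Raoult's law: Kᵢ = Pᵢˢᵃᵗ/P = Pᵢˢᵃᵗ/341.2.
  K_1 = 686.5/341.2 = 2.012016, K_2 = 358.6/341.2 = 1.050996, K_3 = 107.5/341.2 = 0.315064
Rachford–Rice: g(ψ) = Σ zᵢ(Kᵢ−1)/(1+ψ(Kᵢ−1)) = 0.
Check two-phase: ΣzᵢKᵢ = 1.1004 > 1 and Σzᵢ/Kᵢ = 1.5879 > 1, so g(0) = 0.1004 > 0 and g(1) = -0.5879 < 0.
Newton–Raphson from ψ = 0.59:
  ψ = 0.5900: g = -0.18501, g' = -0.5948 → ψ = 0.2789
  ψ = 0.2789: g = -0.02825, g' = -0.4531 → ψ = 0.2166
  ψ = 0.2166: g = -0.00014, g' = -0.4497 → ψ = 0.2163
Converged at ψ = 0.2163.

ψ = 0.2163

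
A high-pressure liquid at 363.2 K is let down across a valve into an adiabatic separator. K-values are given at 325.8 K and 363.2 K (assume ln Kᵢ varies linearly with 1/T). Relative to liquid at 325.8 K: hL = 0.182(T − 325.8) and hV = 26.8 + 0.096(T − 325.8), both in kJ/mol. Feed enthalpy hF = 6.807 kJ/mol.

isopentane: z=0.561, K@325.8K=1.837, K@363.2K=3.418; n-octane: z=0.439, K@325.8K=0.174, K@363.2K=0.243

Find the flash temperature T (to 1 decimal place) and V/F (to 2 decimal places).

Adiabatic flash: solve Rachford–Rice at each trial T, then check hF = ψ·hV(T) + (1−ψ)·hL(T).
  T = 325.8 K: K = (1.837, 0.174), RR gives ψ = 0.155, H_out = 4.146 kJ/mol
  T = 363.2 K: K = (3.418, 0.243), RR gives ψ = 0.560, H_out = 20.002 kJ/mol
  T = 344.5 K: K = (2.548, 0.207), RR gives ψ = 0.424, H_out = 14.094 kJ/mol
  T = 335.1 K: K = (2.172, 0.190), RR gives ψ = 0.318, H_out = 9.967 kJ/mol
  T = 330.5 K: K = (2.001, 0.182), RR gives ψ = 0.248, H_out = 7.392 kJ/mol
  T = 328.1 K: K = (1.916, 0.178), RR gives ψ = 0.203, H_out = 5.829 kJ/mol
Linear interpolation between T = 328.1 (H_out = 5.829) and T = 330.5 (H_out = 7.392) on hF = 6.807 gives T ≈ 329.6 K, at which ψ = 0.23.

T = 329.6 K, V/F = 0.23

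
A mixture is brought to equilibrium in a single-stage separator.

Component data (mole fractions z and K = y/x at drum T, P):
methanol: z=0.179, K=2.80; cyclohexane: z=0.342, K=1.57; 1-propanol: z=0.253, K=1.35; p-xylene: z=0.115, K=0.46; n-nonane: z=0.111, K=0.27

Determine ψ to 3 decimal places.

ψ = 0.848

Material balance + equilibrium reduce to Σ zᵢ(Kᵢ−1)/(1+ψ(Kᵢ−1)) = 0.
Check two-phase: ΣzᵢKᵢ = 1.463 > 1 and Σzᵢ/Kᵢ = 1.130 > 1, so g(0) = 0.463 > 0 and g(1) = -0.130 < 0.
Newton iteration, ψ⁰ = 0.5:
  ψ = 0.500: g = 0.1840, g' = -0.460 → ψ = 0.900
  ψ = 0.900: g = -0.0378, g' = -0.780 → ψ = 0.851
  ψ = 0.851: g = -0.0024, g' = -0.687 → ψ = 0.848
Converged at ψ = 0.848.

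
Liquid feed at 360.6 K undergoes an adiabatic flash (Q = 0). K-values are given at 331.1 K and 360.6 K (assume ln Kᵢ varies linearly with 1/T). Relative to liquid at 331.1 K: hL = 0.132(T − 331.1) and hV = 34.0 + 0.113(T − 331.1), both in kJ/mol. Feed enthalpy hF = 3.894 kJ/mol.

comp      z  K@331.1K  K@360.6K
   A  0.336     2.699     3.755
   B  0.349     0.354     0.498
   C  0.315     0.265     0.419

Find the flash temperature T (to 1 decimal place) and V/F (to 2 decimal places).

Adiabatic flash: solve Rachford–Rice at each trial T, then check hF = ψ·hV(T) + (1−ψ)·hL(T).
  T = 331.1 K: K = (2.699, 0.354, 0.265), RR gives ψ = 0.097, H_out = 3.307 kJ/mol
  T = 360.6 K: K = (3.755, 0.498, 0.419), RR gives ψ = 0.381, H_out = 16.633 kJ/mol
  T = 345.9 K: K = (3.208, 0.423, 0.337), RR gives ψ = 0.243, H_out = 10.135 kJ/mol
  T = 338.5 K: K = (2.948, 0.388, 0.300), RR gives ψ = 0.173, H_out = 6.819 kJ/mol
  T = 334.8 K: K = (2.822, 0.371, 0.282), RR gives ψ = 0.136, H_out = 5.096 kJ/mol
  T = 333.0 K: K = (2.762, 0.363, 0.274), RR gives ψ = 0.117, H_out = 4.235 kJ/mol
Linear interpolation between T = 331.1 (H_out = 3.307) and T = 333.0 (H_out = 4.235) on hF = 3.894 gives T ≈ 332.3 K, at which ψ = 0.11.

T = 332.3 K, V/F = 0.11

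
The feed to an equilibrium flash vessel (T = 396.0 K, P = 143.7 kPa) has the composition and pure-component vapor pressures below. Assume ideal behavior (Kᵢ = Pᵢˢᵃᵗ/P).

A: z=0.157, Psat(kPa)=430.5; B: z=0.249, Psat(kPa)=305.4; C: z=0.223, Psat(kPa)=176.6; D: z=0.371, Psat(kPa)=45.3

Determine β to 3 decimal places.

β = 0.494

Raoult's law: Kᵢ = Pᵢˢᵃᵗ/P = Pᵢˢᵃᵗ/143.7.
  K_A = 430.5/143.7 = 2.99582, K_B = 305.4/143.7 = 2.12526, K_C = 176.6/143.7 = 1.22895, K_D = 45.3/143.7 = 0.31524
Material balance + equilibrium reduce to Σ zᵢ(Kᵢ−1)/(1+β(Kᵢ−1)) = 0.
g(0) = ΣzᵢKᵢ − 1 = 0.391 and g(1) = 1 − Σzᵢ/Kᵢ = -0.528, so a root lies in (0, 1).
Iterate (Newton) starting at β = 0.5:
  β = 0.500: g = -0.0044, g' = -0.697 → β = 0.494
Converged at β = 0.494.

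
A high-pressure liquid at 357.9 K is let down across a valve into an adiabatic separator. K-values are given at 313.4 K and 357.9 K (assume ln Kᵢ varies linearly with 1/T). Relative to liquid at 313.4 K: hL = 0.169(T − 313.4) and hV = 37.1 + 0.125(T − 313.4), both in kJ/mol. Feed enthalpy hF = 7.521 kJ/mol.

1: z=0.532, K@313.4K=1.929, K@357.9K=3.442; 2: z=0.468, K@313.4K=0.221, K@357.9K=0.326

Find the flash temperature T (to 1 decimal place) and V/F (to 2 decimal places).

Adiabatic flash: solve Rachford–Rice at each trial T, then check hF = ψ·hV(T) + (1−ψ)·hL(T).
  T = 313.4 K: K = (1.929, 0.221), RR gives ψ = 0.179, H_out = 6.647 kJ/mol
  T = 357.9 K: K = (3.442, 0.326), RR gives ψ = 0.598, H_out = 28.524 kJ/mol
  T = 335.6 K: K = (2.625, 0.272), RR gives ψ = 0.443, H_out = 19.738 kJ/mol
  T = 324.5 K: K = (2.262, 0.246), RR gives ψ = 0.335, H_out = 14.130 kJ/mol
  T = 318.9 K: K = (2.090, 0.233), RR gives ψ = 0.265, H_out = 10.682 kJ/mol
  T = 316.1 K: K = (2.007, 0.227), RR gives ψ = 0.224, H_out = 8.725 kJ/mol
  T = 314.8 K: K = (1.969, 0.224), RR gives ψ = 0.203, H_out = 7.750 kJ/mol
Linear interpolation between T = 313.4 (H_out = 6.647) and T = 314.8 (H_out = 7.750) on hF = 7.521 gives T ≈ 314.5 K, at which ψ = 0.20.

T = 314.5 K, V/F = 0.20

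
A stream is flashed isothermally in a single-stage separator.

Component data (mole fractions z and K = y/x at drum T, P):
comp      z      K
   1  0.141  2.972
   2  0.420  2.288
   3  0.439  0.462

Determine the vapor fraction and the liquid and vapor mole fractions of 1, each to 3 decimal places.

Rachford–Rice: g(ψ) = Σ zᵢ(Kᵢ−1)/(1+ψ(Kᵢ−1)) = 0.
Check two-phase: ΣzᵢKᵢ = 1.583 > 1 and Σzᵢ/Kᵢ = 1.181 > 1, so g(0) = 0.583 > 0 and g(1) = -0.181 < 0.
Newton iteration, ψ⁰ = 0.59:
  ψ = 0.590: g = 0.0899, g' = -0.615 → ψ = 0.736
Converged at ψ = 0.736.
Compositions from xᵢ = zᵢ/(1+ψ(Kᵢ−1)), yᵢ = Kᵢxᵢ:
  1: x = 0.058, y = 0.171
  2: x = 0.216, y = 0.493
  3: x = 0.727, y = 0.336

ψ = 0.736, x_1 = 0.058, y_1 = 0.171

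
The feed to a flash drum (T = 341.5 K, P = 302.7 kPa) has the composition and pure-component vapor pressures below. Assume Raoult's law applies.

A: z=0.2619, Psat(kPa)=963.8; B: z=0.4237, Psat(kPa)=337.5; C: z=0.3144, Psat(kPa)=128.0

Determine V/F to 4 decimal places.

Raoult's law: Kᵢ = Pᵢˢᵃᵗ/P = Pᵢˢᵃᵗ/302.7.
  K_A = 963.8/302.7 = 3.184011, K_B = 337.5/302.7 = 1.114965, K_C = 128.0/302.7 = 0.422861
Newton iteration, V/F⁰ = 0.31:
  V/F = 0.3100: g = 0.16712, g' = -0.6047 → V/F = 0.5863
  V/F = 0.5863: g = 0.02218, g' = -0.4844 → V/F = 0.6321
  V/F = 0.6321: g = 0.00001, g' = -0.4849 → V/F = 0.6322
Converged at V/F = 0.6322.

V/F = 0.6322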